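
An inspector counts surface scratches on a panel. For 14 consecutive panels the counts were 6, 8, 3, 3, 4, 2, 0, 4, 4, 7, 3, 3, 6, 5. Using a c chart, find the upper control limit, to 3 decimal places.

10.249

c̄ = (6 + 8 + 3 + 3 + 4 + 2 + 0 + 4 + 4 + 7 + 3 + 3 + 6 + 5) / 14 = 58 / 14 = 4.1429
UCL = c̄ + 3√c̄ = 4.1429 + 3 × √4.1429 = 4.1429 + 3 × 2.0354 = 10.2491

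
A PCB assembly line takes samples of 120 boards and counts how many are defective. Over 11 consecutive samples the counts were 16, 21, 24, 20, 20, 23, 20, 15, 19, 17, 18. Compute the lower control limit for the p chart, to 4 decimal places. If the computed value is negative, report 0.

0.0606

p̄ = Σdᵢ / (k·n) = 213 / (11 × 120) = 0.16136
LCL = p̄ − 3·√(p̄(1−p̄)/n) = 0.16136 − 3 × 0.03358 = 0.06062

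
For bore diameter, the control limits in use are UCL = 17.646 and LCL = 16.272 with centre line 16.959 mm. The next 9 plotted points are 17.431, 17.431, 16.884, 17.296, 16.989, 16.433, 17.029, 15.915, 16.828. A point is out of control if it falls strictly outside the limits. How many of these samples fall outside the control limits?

Compare each point to [16.272, 17.646]: sample 8 = 15.915 < LCL.

1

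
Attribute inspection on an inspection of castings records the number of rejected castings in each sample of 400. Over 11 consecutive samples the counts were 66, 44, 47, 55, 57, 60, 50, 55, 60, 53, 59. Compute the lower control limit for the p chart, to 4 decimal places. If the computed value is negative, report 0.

p̄ = Σdᵢ / (k·n) = 606 / (11 × 400) = 0.13773
LCL = p̄ − 3·√(p̄(1−p̄)/n) = 0.13773 − 3 × 0.01723 = 0.08604

0.0860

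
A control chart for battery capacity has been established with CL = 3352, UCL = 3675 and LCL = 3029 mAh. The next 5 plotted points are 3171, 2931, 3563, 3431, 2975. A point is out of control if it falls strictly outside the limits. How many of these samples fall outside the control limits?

Compare each point to [3029, 3675]: sample 2 = 2931 < LCL; sample 5 = 2975 < LCL.

2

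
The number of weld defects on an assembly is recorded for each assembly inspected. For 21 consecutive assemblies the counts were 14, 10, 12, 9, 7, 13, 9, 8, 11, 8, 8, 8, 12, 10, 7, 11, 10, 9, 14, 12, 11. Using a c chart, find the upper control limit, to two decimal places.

c̄ = (14 + 10 + 12 + 9 + 7 + 13 + 9 + 8 + 11 + 8 + 8 + 8 + 12 + 10 + 7 + 11 + 10 + 9 + 14 + 12 + 11) / 21 = 213 / 21 = 10.1429
UCL = c̄ + 3√c̄ = 10.1429 + 3 × √10.1429 = 10.1429 + 3 × 3.1848 = 19.6972

19.70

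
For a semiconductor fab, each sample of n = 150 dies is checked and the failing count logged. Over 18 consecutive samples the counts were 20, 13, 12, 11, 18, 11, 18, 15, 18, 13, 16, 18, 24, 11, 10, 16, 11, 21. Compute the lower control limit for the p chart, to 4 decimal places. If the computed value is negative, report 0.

p̄ = Σdᵢ / (k·n) = 276 / (18 × 150) = 0.10222
LCL = p̄ − 3·√(p̄(1−p̄)/n) = 0.10222 − 3 × 0.02473 = 0.02802

0.0280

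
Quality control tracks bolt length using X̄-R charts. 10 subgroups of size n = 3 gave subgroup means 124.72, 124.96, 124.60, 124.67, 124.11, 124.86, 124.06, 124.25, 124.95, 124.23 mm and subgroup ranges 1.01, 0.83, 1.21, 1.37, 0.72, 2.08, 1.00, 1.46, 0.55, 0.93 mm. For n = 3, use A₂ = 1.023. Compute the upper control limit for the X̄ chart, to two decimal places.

125.68

X̄̄ = (124.72 + 124.96 + 124.60 + 124.67 + 124.11 + 124.86 + 124.06 + 124.25 + 124.95 + 124.23) / 10 = 1245.4100 / 10 = 124.5410
R̄ = (1.01 + 0.83 + 1.21 + 1.37 + 0.72 + 2.08 + 1.00 + 1.46 + 0.55 + 0.93) / 10 = 11.1600 / 10 = 1.1160
UCL = X̄̄ + A₂·R̄ = 124.5410 + 1.023 × 1.1160 = 125.6827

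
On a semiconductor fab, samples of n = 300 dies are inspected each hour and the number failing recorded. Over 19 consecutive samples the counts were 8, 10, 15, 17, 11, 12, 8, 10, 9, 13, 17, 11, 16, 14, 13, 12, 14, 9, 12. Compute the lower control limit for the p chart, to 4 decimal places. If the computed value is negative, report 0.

0.0064

p̄ = Σdᵢ / (k·n) = 231 / (19 × 300) = 0.04053
LCL = p̄ − 3·√(p̄(1−p̄)/n) = 0.04053 − 3 × 0.01138 = 0.00637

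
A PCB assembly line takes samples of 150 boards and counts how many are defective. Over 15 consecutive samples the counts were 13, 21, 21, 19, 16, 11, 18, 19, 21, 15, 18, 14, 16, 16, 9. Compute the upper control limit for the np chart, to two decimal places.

27.95

p̄ = Σdᵢ / (k·n) = 247 / (15 × 150) = 0.10978
UCL = np̄ + 3·√(np̄(1−p̄)) = 16.4667 + 3 × √(16.4667×0.89022) = 16.4667 + 3 × 3.8287 = 27.9528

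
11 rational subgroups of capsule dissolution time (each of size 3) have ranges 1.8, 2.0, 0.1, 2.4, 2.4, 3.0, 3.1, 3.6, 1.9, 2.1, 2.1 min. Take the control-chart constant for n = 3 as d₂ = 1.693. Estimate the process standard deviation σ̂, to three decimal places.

1.316

R̄ = (1.8 + 2.0 + 0.1 + 2.4 + 2.4 + 3.0 + 3.1 + 3.6 + 1.9 + 2.1 + 2.1) / 11 = 2.2273
σ̂ = R̄ / d₂ = 2.2273 / 1.693 = 1.3156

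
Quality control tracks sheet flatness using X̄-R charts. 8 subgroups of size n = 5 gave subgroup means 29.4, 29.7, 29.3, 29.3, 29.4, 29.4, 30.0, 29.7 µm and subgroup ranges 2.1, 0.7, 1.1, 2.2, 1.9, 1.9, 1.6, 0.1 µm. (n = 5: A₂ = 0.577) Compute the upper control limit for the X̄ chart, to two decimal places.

X̄̄ = (29.4 + 29.7 + 29.3 + 29.3 + 29.4 + 29.4 + 30.0 + 29.7) / 8 = 236.2000 / 8 = 29.5250
R̄ = (2.1 + 0.7 + 1.1 + 2.2 + 1.9 + 1.9 + 1.6 + 0.1) / 8 = 11.6000 / 8 = 1.4500
UCL = X̄̄ + A₂·R̄ = 29.5250 + 0.577 × 1.4500 = 30.3616

30.36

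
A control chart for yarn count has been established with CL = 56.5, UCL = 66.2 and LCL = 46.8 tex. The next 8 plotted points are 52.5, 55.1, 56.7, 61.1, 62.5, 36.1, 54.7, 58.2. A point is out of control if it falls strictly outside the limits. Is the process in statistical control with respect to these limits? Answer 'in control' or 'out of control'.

out of control

Compare each point to [46.8, 66.2]: sample 6 = 36.1 < LCL.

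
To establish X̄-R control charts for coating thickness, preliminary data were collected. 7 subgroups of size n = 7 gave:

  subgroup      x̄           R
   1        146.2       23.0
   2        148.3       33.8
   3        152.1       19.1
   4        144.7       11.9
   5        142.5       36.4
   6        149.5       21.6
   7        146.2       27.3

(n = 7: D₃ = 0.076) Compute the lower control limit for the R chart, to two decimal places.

1.88

R̄ = (23.0 + 33.8 + 19.1 + 11.9 + 36.4 + 21.6 + 27.3) / 7 = 173.1000 / 7 = 24.7286
LCL_R = D₃·R̄ = 0.076 × 24.7286 = 1.8794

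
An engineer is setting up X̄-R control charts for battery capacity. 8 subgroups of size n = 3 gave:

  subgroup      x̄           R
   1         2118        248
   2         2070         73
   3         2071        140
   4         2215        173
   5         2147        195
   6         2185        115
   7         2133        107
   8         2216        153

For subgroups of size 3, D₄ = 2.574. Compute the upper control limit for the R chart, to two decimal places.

387.39

R̄ = (248 + 73 + 140 + 173 + 195 + 115 + 107 + 153) / 8 = 1204.0000 / 8 = 150.5000
UCL_R = D₄·R̄ = 2.574 × 150.5000 = 387.3870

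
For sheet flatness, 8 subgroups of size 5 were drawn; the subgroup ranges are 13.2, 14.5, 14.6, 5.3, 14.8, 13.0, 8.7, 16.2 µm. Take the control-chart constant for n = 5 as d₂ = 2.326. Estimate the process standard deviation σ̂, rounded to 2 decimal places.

R̄ = (13.2 + 14.5 + 14.6 + 5.3 + 14.8 + 13.0 + 8.7 + 16.2) / 8 = 12.5375
σ̂ = R̄ / d₂ = 12.5375 / 2.326 = 5.3902

5.39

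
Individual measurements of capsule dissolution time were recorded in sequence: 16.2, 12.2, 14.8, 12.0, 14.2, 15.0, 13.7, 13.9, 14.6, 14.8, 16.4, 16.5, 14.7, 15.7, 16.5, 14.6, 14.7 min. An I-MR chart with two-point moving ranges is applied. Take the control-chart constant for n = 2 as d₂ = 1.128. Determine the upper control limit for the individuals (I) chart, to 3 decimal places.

X̄ = (16.2 + 12.2 + 14.8 + 12.0 + 14.2 + 15.0 + 13.7 + 13.9 + 14.6 + 14.8 + 16.4 + 16.5 + 14.7 + 15.7 + 16.5 + 14.6 + 14.7) / 17 = 14.7353
Moving ranges: 4.0, 2.6, 2.8, 2.2, 0.8, 1.3, 0.2, 0.7, 0.2, 1.6, 0.1, 1.8, 1.0, 0.8, 1.9, 0.1; M̄R̄ = 22.1000 / 16 = 1.3813
UCL = X̄ + 3·M̄R̄/d₂ = 14.7353 + 3 × 1.3813 / 1.128 = 18.4088

18.409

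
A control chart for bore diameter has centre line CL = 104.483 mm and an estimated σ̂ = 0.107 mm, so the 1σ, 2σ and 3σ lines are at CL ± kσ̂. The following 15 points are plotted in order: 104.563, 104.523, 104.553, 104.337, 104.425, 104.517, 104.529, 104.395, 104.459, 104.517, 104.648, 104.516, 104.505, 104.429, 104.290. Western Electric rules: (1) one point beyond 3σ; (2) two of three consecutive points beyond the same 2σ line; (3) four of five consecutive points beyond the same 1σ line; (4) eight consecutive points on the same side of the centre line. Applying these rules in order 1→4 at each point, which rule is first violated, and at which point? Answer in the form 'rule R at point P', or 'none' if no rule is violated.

Zone of each point (C = within 1σ̂, B = 1σ̂–2σ̂, A = 2σ̂–3σ̂, * = beyond 3σ̂; sign = side of CL): 1:+C, 2:+C, 3:+C, 4:-B, 5:-C, 6:+C, 7:+C, 8:-C, 9:-C, 10:+C, 11:+B, 12:+C, 13:+C, 14:-C, 15:-B
No rule fires across all 15 points.

none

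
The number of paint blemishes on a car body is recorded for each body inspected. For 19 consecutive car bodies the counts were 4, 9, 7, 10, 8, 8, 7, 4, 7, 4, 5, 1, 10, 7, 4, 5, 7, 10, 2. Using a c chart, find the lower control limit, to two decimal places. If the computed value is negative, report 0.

c̄ = (4 + 9 + 7 + 10 + 8 + 8 + 7 + 4 + 7 + 4 + 5 + 1 + 10 + 7 + 4 + 5 + 7 + 10 + 2) / 19 = 119 / 19 = 6.2632
LCL = c̄ − 3√c̄ = 6.2632 − 3 × 2.5026 = -1.2447 → 0 (cannot be negative)

0.00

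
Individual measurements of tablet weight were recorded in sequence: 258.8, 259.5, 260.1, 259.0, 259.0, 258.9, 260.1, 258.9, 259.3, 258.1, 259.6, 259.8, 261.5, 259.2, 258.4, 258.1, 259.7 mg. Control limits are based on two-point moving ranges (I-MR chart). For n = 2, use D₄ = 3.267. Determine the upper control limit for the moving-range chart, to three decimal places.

3.042

Moving ranges: 0.7, 0.6, 1.1, 0.0, 0.1, 1.2, 1.2, 0.4, 1.2, 1.5, 0.2, 1.7, 2.3, 0.8, 0.3, 1.6; M̄R̄ = 14.9000 / 16 = 0.9313
UCL_MR = D₄·M̄R̄ = 3.267 × 0.9313 = 3.0424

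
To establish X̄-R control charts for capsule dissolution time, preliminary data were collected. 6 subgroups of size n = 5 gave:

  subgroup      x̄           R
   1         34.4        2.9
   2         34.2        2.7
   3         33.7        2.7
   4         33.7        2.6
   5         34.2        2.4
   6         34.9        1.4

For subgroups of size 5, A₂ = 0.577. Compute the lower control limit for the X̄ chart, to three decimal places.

X̄̄ = (34.4 + 34.2 + 33.7 + 33.7 + 34.2 + 34.9) / 6 = 205.1000 / 6 = 34.1833
R̄ = (2.9 + 2.7 + 2.7 + 2.6 + 2.4 + 1.4) / 6 = 14.7000 / 6 = 2.4500
LCL = X̄̄ − A₂·R̄ = 34.1833 − 0.577 × 2.4500 = 32.7697

32.770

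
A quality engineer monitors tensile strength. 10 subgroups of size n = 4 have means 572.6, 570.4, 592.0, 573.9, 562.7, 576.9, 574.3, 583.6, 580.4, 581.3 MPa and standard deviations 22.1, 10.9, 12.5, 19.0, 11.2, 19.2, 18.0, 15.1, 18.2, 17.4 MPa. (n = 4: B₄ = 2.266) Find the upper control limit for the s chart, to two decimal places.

37.07

s̄ = (22.1 + 10.9 + 12.5 + 19.0 + 11.2 + 19.2 + 18.0 + 15.1 + 18.2 + 17.4) / 10 = 16.3600
UCL_s = B₄·s̄ = 2.266 × 16.3600 = 37.0718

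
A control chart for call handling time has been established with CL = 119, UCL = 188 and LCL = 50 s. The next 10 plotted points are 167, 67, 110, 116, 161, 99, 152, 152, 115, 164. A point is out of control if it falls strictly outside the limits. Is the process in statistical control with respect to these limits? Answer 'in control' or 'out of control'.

in control

All 10 points lie within [50, 188].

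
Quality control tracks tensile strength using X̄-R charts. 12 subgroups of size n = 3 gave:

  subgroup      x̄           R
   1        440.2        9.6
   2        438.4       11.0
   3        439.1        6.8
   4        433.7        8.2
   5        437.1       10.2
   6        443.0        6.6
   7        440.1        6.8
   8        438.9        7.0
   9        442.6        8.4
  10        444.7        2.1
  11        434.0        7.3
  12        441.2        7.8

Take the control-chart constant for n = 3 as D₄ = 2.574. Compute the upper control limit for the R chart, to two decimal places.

R̄ = (9.6 + 11.0 + 6.8 + 8.2 + 10.2 + 6.6 + 6.8 + 7.0 + 8.4 + 2.1 + 7.3 + 7.8) / 12 = 91.8000 / 12 = 7.6500
UCL_R = D₄·R̄ = 2.574 × 7.6500 = 19.6911

19.69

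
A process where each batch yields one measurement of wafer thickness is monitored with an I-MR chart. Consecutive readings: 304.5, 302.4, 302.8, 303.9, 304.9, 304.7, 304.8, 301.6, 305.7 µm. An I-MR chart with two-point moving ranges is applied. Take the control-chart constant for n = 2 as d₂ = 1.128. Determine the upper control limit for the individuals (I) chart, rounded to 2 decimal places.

307.98

X̄ = (304.5 + 302.4 + 302.8 + 303.9 + 304.9 + 304.7 + 304.8 + 301.6 + 305.7) / 9 = 303.9222
Moving ranges: 2.1, 0.4, 1.1, 1.0, 0.2, 0.1, 3.2, 4.1; M̄R̄ = 12.2000 / 8 = 1.5250
UCL = X̄ + 3·M̄R̄/d₂ = 303.9222 + 3 × 1.5250 / 1.128 = 307.9781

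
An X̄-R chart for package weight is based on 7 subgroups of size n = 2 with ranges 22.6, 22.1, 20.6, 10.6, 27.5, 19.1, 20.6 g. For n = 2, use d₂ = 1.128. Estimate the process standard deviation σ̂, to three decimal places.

18.123

R̄ = (22.6 + 22.1 + 20.6 + 10.6 + 27.5 + 19.1 + 20.6) / 7 = 20.4429
σ̂ = R̄ / d₂ = 20.4429 / 1.128 = 18.1231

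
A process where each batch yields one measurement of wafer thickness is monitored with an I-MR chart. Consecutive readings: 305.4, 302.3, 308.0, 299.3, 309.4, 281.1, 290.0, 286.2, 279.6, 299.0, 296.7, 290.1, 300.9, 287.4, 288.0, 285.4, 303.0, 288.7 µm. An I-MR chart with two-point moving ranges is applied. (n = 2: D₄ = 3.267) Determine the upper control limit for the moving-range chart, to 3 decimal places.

31.306

Moving ranges: 3.1, 5.7, 8.7, 10.1, 28.3, 8.9, 3.8, 6.6, 19.4, 2.3, 6.6, 10.8, 13.5, 0.6, 2.6, 17.6, 14.3; M̄R̄ = 162.9000 / 17 = 9.5824
UCL_MR = D₄·M̄R̄ = 3.267 × 9.5824 = 31.3055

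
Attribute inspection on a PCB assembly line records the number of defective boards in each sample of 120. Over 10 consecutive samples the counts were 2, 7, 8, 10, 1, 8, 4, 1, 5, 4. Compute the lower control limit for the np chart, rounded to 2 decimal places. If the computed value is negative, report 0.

0.00

p̄ = Σdᵢ / (k·n) = 50 / (10 × 120) = 0.04167
LCL = np̄ − 3·√(np̄(1−p̄)) = 5.0000 − 3 × 2.1890 = -1.5670 → 0 (negative, so LCL = 0)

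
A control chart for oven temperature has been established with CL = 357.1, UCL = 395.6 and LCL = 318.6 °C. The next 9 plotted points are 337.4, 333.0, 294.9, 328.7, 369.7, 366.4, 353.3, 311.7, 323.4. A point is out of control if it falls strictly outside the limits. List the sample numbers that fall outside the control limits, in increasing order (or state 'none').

3, 8

Compare each point to [318.6, 395.6]: sample 3 = 294.9 < LCL; sample 8 = 311.7 < LCL.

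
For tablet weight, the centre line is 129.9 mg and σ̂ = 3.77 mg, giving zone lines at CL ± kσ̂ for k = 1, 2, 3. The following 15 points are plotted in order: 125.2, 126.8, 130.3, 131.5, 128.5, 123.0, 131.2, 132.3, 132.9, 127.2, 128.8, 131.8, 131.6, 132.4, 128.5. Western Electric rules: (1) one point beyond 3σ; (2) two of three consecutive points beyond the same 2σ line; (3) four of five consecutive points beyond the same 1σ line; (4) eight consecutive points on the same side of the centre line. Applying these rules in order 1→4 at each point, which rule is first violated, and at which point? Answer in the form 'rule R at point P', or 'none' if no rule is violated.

none

Zone of each point (C = within 1σ̂, B = 1σ̂–2σ̂, A = 2σ̂–3σ̂, * = beyond 3σ̂; sign = side of CL): 1:-B, 2:-C, 3:+C, 4:+C, 5:-C, 6:-B, 7:+C, 8:+C, 9:+C, 10:-C, 11:-C, 12:+C, 13:+C, 14:+C, 15:-C
No rule fires across all 15 points.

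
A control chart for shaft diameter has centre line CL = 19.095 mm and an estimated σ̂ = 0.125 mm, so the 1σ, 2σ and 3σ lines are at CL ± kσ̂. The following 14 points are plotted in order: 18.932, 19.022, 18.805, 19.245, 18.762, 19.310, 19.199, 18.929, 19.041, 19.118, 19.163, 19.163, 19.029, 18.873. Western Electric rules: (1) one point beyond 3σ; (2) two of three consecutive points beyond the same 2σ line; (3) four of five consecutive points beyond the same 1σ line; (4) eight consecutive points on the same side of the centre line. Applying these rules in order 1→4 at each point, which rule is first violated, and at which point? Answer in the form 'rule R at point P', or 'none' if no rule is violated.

Zone of each point (C = within 1σ̂, B = 1σ̂–2σ̂, A = 2σ̂–3σ̂, * = beyond 3σ̂; sign = side of CL): 1:-B, 2:-C, 3:-A, 4:+B, 5:-A, 6:+B, 7:+C, 8:-B, 9:-C, 10:+C, 11:+C, 12:+C, 13:-C, 14:-B
Rule 2 (two of three consecutive points beyond the same 2σ limit) is satisfied at point 5.

rule 2 at point 5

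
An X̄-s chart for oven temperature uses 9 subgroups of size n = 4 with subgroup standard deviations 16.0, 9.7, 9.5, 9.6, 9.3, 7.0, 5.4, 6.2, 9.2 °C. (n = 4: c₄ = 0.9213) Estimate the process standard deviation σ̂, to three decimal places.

9.877

s̄ = (16.0 + 9.7 + 9.5 + 9.6 + 9.3 + 7.0 + 5.4 + 6.2 + 9.2) / 9 = 9.1000
σ̂ = s̄ / c₄ = 9.1000 / 0.9213 = 9.8773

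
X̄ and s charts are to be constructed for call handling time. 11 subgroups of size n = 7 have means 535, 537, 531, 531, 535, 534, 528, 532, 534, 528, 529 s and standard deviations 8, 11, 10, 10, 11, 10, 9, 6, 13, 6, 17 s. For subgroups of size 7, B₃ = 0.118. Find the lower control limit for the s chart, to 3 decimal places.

s̄ = (8 + 11 + 10 + 10 + 11 + 10 + 9 + 6 + 13 + 6 + 17) / 11 = 10.0909
LCL_s = B₃·s̄ = 0.118 × 10.0909 = 1.1907

1.191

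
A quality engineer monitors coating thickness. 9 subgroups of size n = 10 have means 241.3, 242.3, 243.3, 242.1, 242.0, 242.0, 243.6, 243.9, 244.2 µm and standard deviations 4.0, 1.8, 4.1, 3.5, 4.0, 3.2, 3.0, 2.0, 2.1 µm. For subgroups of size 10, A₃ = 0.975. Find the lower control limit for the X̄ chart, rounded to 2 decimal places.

239.74

X̄̄ = (241.3 + 242.3 + 243.3 + 242.1 + 242.0 + 242.0 + 243.6 + 243.9 + 244.2) / 9 = 242.7444
s̄ = (4.0 + 1.8 + 4.1 + 3.5 + 4.0 + 3.2 + 3.0 + 2.0 + 2.1) / 9 = 3.0778
LCL = X̄̄ − A₃·s̄ = 242.7444 − 0.975 × 3.0778 = 239.7436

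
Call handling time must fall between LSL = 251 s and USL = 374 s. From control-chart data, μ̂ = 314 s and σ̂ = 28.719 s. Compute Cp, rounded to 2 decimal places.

0.71

Cp = (USL − LSL) / (6σ̂) = (374 − 251) / (6 × 28.719) = 123.0000 / 172.3140 = 0.7138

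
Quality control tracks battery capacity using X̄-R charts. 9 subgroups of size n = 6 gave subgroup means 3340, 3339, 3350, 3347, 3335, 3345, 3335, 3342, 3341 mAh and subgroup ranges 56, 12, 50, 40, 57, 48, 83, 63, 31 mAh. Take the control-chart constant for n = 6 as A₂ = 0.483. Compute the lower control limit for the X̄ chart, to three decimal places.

X̄̄ = (3340 + 3339 + 3350 + 3347 + 3335 + 3345 + 3335 + 3342 + 3341) / 9 = 30074.0000 / 9 = 3341.5556
R̄ = (56 + 12 + 50 + 40 + 57 + 48 + 83 + 63 + 31) / 9 = 440.0000 / 9 = 48.8889
LCL = X̄̄ − A₂·R̄ = 3341.5556 − 0.483 × 48.8889 = 3317.9422

3317.942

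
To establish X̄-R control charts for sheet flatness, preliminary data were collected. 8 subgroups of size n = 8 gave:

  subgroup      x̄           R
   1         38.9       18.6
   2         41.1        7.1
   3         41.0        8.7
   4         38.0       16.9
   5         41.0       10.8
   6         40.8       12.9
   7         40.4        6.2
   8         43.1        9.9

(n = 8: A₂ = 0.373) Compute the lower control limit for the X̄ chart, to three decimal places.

36.290

X̄̄ = (38.9 + 41.1 + 41.0 + 38.0 + 41.0 + 40.8 + 40.4 + 43.1) / 8 = 324.3000 / 8 = 40.5375
R̄ = (18.6 + 7.1 + 8.7 + 16.9 + 10.8 + 12.9 + 6.2 + 9.9) / 8 = 91.1000 / 8 = 11.3875
LCL = X̄̄ − A₂·R̄ = 40.5375 − 0.373 × 11.3875 = 36.2900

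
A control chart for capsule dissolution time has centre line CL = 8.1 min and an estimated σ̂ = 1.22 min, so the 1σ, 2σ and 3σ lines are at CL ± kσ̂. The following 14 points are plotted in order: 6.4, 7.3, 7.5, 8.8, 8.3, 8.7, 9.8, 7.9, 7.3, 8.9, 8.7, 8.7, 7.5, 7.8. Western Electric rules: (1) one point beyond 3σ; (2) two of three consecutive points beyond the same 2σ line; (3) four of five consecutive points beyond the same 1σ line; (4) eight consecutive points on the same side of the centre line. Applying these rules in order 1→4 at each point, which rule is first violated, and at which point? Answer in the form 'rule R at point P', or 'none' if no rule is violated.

none

Zone of each point (C = within 1σ̂, B = 1σ̂–2σ̂, A = 2σ̂–3σ̂, * = beyond 3σ̂; sign = side of CL): 1:-B, 2:-C, 3:-C, 4:+C, 5:+C, 6:+C, 7:+B, 8:-C, 9:-C, 10:+C, 11:+C, 12:+C, 13:-C, 14:-C
No rule fires across all 14 points.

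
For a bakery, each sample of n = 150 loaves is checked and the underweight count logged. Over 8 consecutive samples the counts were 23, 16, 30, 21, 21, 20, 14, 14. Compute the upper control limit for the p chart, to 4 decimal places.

p̄ = Σdᵢ / (k·n) = 159 / (8 × 150) = 0.13250
UCL = p̄ + 3·√(p̄(1−p̄)/n) = 0.13250 + 3 × √(0.13250×0.86750/150) = 0.13250 + 3 × 0.02768 = 0.21555

0.2155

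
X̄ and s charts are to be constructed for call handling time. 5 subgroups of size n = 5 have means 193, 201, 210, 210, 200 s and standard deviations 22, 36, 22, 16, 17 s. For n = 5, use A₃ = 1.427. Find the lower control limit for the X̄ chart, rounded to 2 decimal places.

170.55

X̄̄ = (193 + 201 + 210 + 210 + 200) / 5 = 202.8000
s̄ = (22 + 36 + 22 + 16 + 17) / 5 = 22.6000
LCL = X̄̄ − A₃·s̄ = 202.8000 − 1.427 × 22.6000 = 170.5498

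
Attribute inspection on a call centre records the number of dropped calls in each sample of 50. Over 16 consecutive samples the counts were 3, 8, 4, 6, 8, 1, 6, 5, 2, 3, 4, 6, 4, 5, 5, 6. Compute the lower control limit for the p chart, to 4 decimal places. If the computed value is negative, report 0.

p̄ = Σdᵢ / (k·n) = 76 / (16 × 50) = 0.09500
LCL = p̄ − 3·√(p̄(1−p̄)/n) = 0.09500 − 3 × 0.04147 = -0.02940 → 0 (negative, so LCL = 0)

0.0000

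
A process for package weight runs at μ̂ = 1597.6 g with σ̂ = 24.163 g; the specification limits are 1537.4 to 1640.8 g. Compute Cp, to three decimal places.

0.713

Cp = (USL − LSL) / (6σ̂) = (1640.8 − 1537.4) / (6 × 24.163) = 103.4000 / 144.9780 = 0.7132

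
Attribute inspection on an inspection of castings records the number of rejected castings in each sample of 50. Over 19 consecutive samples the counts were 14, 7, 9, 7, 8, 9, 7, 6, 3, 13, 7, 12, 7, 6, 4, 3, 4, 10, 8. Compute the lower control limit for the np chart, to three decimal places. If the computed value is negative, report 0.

p̄ = Σdᵢ / (k·n) = 144 / (19 × 50) = 0.15158
LCL = np̄ − 3·√(np̄(1−p̄)) = 7.5789 − 3 × 2.5358 = -0.0284 → 0 (negative, so LCL = 0)

0.000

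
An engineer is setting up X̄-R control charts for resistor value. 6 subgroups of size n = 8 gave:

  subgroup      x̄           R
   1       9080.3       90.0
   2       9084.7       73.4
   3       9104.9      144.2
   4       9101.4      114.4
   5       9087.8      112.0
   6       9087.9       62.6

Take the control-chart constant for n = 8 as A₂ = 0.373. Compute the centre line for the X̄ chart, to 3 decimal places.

9091.167

X̄̄ = (9080.3 + 9084.7 + 9104.9 + 9101.4 + 9087.8 + 9087.9) / 6 = 54547.0000 / 6 = 9091.1667
CL = X̄̄ = 9091.1667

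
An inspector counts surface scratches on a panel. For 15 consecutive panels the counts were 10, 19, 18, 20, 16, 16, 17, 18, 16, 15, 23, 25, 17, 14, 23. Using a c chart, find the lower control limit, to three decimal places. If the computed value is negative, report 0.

c̄ = (10 + 19 + 18 + 20 + 16 + 16 + 17 + 18 + 16 + 15 + 23 + 25 + 17 + 14 + 23) / 15 = 267 / 15 = 17.8000
LCL = c̄ − 3√c̄ = 17.8000 − 3 × 4.2190 = 5.1430

5.143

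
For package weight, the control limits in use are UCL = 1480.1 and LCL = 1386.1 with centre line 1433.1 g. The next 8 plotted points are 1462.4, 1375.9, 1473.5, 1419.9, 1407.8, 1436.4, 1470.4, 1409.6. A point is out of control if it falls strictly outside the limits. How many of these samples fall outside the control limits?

Compare each point to [1386.1, 1480.1]: sample 2 = 1375.9 < LCL.

1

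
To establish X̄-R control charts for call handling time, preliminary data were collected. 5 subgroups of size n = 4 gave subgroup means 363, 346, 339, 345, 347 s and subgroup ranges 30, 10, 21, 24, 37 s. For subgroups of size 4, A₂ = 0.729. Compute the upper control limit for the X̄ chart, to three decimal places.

X̄̄ = (363 + 346 + 339 + 345 + 347) / 5 = 1740.0000 / 5 = 348.0000
R̄ = (30 + 10 + 21 + 24 + 37) / 5 = 122.0000 / 5 = 24.4000
UCL = X̄̄ + A₂·R̄ = 348.0000 + 0.729 × 24.4000 = 365.7876

365.788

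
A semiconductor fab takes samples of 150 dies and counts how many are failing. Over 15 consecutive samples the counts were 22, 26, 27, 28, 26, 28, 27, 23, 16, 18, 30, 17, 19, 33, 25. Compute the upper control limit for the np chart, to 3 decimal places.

37.879

p̄ = Σdᵢ / (k·n) = 365 / (15 × 150) = 0.16222
UCL = np̄ + 3·√(np̄(1−p̄)) = 24.3333 + 3 × √(24.3333×0.83778) = 24.3333 + 3 × 4.5151 = 37.8786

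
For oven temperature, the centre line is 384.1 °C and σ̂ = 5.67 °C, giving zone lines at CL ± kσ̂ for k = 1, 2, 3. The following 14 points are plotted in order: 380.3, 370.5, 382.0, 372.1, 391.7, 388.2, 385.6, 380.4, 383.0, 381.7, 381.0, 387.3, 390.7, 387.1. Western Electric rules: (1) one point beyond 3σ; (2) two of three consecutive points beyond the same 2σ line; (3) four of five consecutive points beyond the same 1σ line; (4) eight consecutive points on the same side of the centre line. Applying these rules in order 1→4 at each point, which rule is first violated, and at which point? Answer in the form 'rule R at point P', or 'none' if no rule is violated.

Zone of each point (C = within 1σ̂, B = 1σ̂–2σ̂, A = 2σ̂–3σ̂, * = beyond 3σ̂; sign = side of CL): 1:-C, 2:-A, 3:-C, 4:-A, 5:+B, 6:+C, 7:+C, 8:-C, 9:-C, 10:-C, 11:-C, 12:+C, 13:+B, 14:+C
Rule 2 (two of three consecutive points beyond the same 2σ limit) is satisfied at point 4.

rule 2 at point 4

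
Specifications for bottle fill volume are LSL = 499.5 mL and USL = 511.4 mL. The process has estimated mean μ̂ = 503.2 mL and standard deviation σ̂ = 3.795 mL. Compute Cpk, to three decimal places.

Cpu = (USL − μ̂) / (3σ̂) = (511.4 − 503.2) / (3 × 3.795) = 0.7202; Cpl = (μ̂ − LSL) / (3σ̂) = (503.2 − 499.5) / (3 × 3.795) = 0.3250; Cpk = min(Cpu, Cpl) = 0.3250

0.325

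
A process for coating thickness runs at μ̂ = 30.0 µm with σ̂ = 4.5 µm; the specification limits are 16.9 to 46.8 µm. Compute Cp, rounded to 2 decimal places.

1.11

Cp = (USL − LSL) / (6σ̂) = (46.8 − 16.9) / (6 × 4.5) = 29.9000 / 27.0000 = 1.1074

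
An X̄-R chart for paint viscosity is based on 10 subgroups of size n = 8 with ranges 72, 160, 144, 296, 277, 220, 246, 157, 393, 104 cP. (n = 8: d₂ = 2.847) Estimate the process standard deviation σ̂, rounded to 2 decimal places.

R̄ = (72 + 160 + 144 + 296 + 277 + 220 + 246 + 157 + 393 + 104) / 10 = 206.9000
σ̂ = R̄ / d₂ = 206.9000 / 2.847 = 72.6730

72.67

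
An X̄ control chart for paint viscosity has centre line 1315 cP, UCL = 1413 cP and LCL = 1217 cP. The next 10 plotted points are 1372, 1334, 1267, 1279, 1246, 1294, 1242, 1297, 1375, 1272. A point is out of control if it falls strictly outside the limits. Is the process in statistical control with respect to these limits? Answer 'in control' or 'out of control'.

in control

All 10 points lie within [1217, 1413].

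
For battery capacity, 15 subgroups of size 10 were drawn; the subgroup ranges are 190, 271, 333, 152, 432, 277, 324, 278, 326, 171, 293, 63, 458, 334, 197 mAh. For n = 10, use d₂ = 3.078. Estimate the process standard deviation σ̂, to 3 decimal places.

88.781

R̄ = (190 + 271 + 333 + 152 + 432 + 277 + 324 + 278 + 326 + 171 + 293 + 63 + 458 + 334 + 197) / 15 = 273.2667
σ̂ = R̄ / d₂ = 273.2667 / 3.078 = 88.7806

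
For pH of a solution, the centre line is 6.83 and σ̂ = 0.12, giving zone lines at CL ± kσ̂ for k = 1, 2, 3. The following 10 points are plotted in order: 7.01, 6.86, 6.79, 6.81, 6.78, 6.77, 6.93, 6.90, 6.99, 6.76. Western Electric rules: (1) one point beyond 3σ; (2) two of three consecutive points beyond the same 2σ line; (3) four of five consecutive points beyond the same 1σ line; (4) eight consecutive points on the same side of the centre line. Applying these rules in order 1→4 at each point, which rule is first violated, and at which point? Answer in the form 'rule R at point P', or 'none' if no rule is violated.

Zone of each point (C = within 1σ̂, B = 1σ̂–2σ̂, A = 2σ̂–3σ̂, * = beyond 3σ̂; sign = side of CL): 1:+B, 2:+C, 3:-C, 4:-C, 5:-C, 6:-C, 7:+C, 8:+C, 9:+B, 10:-C
No rule fires across all 10 points.

none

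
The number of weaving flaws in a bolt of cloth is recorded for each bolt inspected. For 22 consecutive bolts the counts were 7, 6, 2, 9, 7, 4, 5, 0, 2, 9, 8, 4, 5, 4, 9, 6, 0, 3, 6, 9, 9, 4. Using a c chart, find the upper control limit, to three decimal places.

12.311

c̄ = (7 + 6 + 2 + 9 + 7 + 4 + 5 + 0 + 2 + 9 + 8 + 4 + 5 + 4 + 9 + 6 + 0 + 3 + 6 + 9 + 9 + 4) / 22 = 118 / 22 = 5.3636
UCL = c̄ + 3√c̄ = 5.3636 + 3 × √5.3636 = 5.3636 + 3 × 2.3160 = 12.3115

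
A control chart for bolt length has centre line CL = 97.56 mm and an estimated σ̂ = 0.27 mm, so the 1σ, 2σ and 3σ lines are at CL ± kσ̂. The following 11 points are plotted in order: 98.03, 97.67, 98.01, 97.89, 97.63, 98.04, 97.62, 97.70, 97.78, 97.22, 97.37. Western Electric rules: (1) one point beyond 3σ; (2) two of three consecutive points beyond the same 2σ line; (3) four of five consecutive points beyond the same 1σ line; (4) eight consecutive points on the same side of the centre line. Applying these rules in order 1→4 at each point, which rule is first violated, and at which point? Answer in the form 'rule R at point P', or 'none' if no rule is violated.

Zone of each point (C = within 1σ̂, B = 1σ̂–2σ̂, A = 2σ̂–3σ̂, * = beyond 3σ̂; sign = side of CL): 1:+B, 2:+C, 3:+B, 4:+B, 5:+C, 6:+B, 7:+C, 8:+C, 9:+C, 10:-B, 11:-C
Rule 4 (eight consecutive points on the same side of the centre line) is satisfied at point 8.

rule 4 at point 8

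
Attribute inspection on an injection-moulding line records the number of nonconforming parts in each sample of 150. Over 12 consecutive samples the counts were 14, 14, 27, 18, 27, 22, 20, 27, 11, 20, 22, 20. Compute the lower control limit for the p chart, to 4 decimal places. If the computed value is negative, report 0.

0.0509

p̄ = Σdᵢ / (k·n) = 242 / (12 × 150) = 0.13444
LCL = p̄ − 3·√(p̄(1−p̄)/n) = 0.13444 − 3 × 0.02785 = 0.05089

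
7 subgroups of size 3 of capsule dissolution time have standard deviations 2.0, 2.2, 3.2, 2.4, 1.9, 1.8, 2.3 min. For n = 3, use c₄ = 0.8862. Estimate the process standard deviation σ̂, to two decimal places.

s̄ = (2.0 + 2.2 + 3.2 + 2.4 + 1.9 + 1.8 + 2.3) / 7 = 2.2571
σ̂ = s̄ / c₄ = 2.2571 / 0.8862 = 2.5470

2.55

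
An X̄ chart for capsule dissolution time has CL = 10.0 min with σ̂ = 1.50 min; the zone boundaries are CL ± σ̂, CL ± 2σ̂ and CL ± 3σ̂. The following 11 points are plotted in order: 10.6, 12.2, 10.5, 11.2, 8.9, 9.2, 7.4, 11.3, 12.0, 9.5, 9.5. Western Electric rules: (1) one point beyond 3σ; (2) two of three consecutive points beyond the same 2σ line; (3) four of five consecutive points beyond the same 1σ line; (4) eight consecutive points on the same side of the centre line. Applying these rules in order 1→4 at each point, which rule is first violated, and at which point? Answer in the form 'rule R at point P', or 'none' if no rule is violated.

none

Zone of each point (C = within 1σ̂, B = 1σ̂–2σ̂, A = 2σ̂–3σ̂, * = beyond 3σ̂; sign = side of CL): 1:+C, 2:+B, 3:+C, 4:+C, 5:-C, 6:-C, 7:-B, 8:+C, 9:+B, 10:-C, 11:-C
No rule fires across all 11 points.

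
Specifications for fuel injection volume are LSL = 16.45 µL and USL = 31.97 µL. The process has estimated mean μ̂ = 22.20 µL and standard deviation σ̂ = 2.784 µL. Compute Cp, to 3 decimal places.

Cp = (USL − LSL) / (6σ̂) = (31.97 − 16.45) / (6 × 2.784) = 15.5200 / 16.7040 = 0.9291

0.929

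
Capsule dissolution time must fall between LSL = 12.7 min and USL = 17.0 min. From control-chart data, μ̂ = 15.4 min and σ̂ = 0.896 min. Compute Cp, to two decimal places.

Cp = (USL − LSL) / (6σ̂) = (17.0 − 12.7) / (6 × 0.896) = 4.3000 / 5.3760 = 0.7999

0.80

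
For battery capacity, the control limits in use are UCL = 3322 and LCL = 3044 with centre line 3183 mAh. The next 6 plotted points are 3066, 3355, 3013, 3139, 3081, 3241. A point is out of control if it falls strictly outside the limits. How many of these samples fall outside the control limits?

Compare each point to [3044, 3322]: sample 2 = 3355 > UCL; sample 3 = 3013 < LCL.

2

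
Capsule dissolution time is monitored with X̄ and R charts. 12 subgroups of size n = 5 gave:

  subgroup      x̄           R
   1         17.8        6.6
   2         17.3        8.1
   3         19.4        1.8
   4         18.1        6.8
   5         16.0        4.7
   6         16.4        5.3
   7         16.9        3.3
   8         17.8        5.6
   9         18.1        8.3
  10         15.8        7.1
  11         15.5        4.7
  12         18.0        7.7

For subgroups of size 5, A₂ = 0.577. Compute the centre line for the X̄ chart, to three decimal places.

X̄̄ = (17.8 + 17.3 + 19.4 + 18.1 + 16.0 + 16.4 + 16.9 + 17.8 + 18.1 + 15.8 + 15.5 + 18.0) / 12 = 207.1000 / 12 = 17.2583
CL = X̄̄ = 17.2583

17.258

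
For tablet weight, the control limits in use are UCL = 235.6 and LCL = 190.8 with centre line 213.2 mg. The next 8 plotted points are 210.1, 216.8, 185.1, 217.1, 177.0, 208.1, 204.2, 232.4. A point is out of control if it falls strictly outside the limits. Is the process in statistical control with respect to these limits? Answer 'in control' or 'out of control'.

out of control

Compare each point to [190.8, 235.6]: sample 3 = 185.1 < LCL; sample 5 = 177.0 < LCL.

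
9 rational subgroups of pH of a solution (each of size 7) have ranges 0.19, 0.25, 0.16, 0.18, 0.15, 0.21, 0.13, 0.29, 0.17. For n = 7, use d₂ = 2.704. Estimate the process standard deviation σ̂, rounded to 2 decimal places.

0.07

R̄ = (0.19 + 0.25 + 0.16 + 0.18 + 0.15 + 0.21 + 0.13 + 0.29 + 0.17) / 9 = 0.1922
σ̂ = R̄ / d₂ = 0.1922 / 2.704 = 0.0711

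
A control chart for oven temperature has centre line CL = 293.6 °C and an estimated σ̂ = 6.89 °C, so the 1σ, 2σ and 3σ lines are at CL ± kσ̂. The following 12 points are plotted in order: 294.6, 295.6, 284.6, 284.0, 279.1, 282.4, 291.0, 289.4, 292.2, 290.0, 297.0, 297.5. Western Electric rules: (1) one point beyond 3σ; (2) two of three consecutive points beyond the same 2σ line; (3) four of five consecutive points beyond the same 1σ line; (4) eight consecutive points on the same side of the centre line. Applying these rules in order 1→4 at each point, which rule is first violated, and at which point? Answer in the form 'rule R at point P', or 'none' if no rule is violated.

Zone of each point (C = within 1σ̂, B = 1σ̂–2σ̂, A = 2σ̂–3σ̂, * = beyond 3σ̂; sign = side of CL): 1:+C, 2:+C, 3:-B, 4:-B, 5:-A, 6:-B, 7:-C, 8:-C, 9:-C, 10:-C, 11:+C, 12:+C
Rule 3 (four of five consecutive points beyond the same 1σ limit) is satisfied at point 6.

rule 3 at point 6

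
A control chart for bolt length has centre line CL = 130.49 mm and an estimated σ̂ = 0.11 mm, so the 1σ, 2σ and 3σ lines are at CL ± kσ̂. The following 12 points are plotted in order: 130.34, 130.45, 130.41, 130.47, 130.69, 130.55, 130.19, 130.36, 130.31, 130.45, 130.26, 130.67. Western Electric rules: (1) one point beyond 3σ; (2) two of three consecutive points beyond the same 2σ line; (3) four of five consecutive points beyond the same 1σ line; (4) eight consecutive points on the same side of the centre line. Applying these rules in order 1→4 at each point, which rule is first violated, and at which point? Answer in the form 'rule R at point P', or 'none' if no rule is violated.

rule 3 at point 11

Zone of each point (C = within 1σ̂, B = 1σ̂–2σ̂, A = 2σ̂–3σ̂, * = beyond 3σ̂; sign = side of CL): 1:-B, 2:-C, 3:-C, 4:-C, 5:+B, 6:+C, 7:-A, 8:-B, 9:-B, 10:-C, 11:-A, 12:+B
Rule 3 (four of five consecutive points beyond the same 1σ limit) is satisfied at point 11.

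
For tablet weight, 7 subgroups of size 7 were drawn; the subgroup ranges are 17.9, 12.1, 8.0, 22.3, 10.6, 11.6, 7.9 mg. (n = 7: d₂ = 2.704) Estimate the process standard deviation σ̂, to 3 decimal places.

R̄ = (17.9 + 12.1 + 8.0 + 22.3 + 10.6 + 11.6 + 7.9) / 7 = 12.9143
σ̂ = R̄ / d₂ = 12.9143 / 2.704 = 4.7760

4.776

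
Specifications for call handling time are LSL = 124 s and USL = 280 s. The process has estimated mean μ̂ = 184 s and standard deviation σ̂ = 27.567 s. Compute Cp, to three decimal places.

0.943

Cp = (USL − LSL) / (6σ̂) = (280 − 124) / (6 × 27.567) = 156.0000 / 165.4020 = 0.9432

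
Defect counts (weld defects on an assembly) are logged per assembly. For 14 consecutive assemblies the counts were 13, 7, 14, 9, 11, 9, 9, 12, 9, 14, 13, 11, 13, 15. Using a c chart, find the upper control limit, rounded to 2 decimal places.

c̄ = (13 + 7 + 14 + 9 + 11 + 9 + 9 + 12 + 9 + 14 + 13 + 11 + 13 + 15) / 14 = 159 / 14 = 11.3571
UCL = c̄ + 3√c̄ = 11.3571 + 3 × √11.3571 = 11.3571 + 3 × 3.3700 = 21.4673

21.47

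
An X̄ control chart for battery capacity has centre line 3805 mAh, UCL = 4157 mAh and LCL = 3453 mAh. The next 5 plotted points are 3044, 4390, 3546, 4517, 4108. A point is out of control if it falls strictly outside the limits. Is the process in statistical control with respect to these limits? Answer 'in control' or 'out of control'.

out of control

Compare each point to [3453, 4157]: sample 1 = 3044 < LCL; sample 2 = 4390 > UCL; sample 4 = 4517 > UCL.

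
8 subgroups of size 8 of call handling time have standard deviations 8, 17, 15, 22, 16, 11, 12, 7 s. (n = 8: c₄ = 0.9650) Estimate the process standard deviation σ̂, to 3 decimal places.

13.990

s̄ = (8 + 17 + 15 + 22 + 16 + 11 + 12 + 7) / 8 = 13.5000
σ̂ = s̄ / c₄ = 13.5000 / 0.9650 = 13.9896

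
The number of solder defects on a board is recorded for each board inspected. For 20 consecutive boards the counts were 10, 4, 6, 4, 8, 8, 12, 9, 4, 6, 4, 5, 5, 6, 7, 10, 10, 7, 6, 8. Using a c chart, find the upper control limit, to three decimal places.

14.859

c̄ = (10 + 4 + 6 + 4 + 8 + 8 + 12 + 9 + 4 + 6 + 4 + 5 + 5 + 6 + 7 + 10 + 10 + 7 + 6 + 8) / 20 = 139 / 20 = 6.9500
UCL = c̄ + 3√c̄ = 6.9500 + 3 × √6.9500 = 6.9500 + 3 × 2.6363 = 14.8589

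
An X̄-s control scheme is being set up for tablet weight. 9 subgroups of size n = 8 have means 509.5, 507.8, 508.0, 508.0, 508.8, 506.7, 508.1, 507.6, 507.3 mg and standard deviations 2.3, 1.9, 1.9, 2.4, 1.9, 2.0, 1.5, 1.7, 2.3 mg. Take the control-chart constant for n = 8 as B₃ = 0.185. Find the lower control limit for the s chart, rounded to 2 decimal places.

0.37

s̄ = (2.3 + 1.9 + 1.9 + 2.4 + 1.9 + 2.0 + 1.5 + 1.7 + 2.3) / 9 = 1.9889
LCL_s = B₃·s̄ = 0.185 × 1.9889 = 0.3679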